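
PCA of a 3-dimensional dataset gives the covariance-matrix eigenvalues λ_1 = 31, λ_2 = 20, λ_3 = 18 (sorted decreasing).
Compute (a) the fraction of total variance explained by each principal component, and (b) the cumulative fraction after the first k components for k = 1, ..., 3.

Step 1 — total variance = trace(Sigma) = Σ λ_i = 31 + 20 + 18 = 69.

Step 2 — fraction explained by component i = λ_i / Σ λ:
  PC1: 31/69 = 0.4493
  PC2: 20/69 = 0.2899
  PC3: 18/69 = 0.2609

Step 3 — cumulative fraction after k components = (λ_1 + ... + λ_k) / Σ λ:
  k = 1: 31/69 = 0.4493
  k = 2: (31 + 20)/69 = 51/69 = 0.7391
  k = 3: (31 + 20 + 18)/69 = 69/69 = 1

Summary (fraction, with percent):

explained: PC1 0.4493 (44.93%), PC2 0.2899 (28.99%), PC3 0.2609 (26.09%);  cumulative: 0.4493, 0.7391, 1


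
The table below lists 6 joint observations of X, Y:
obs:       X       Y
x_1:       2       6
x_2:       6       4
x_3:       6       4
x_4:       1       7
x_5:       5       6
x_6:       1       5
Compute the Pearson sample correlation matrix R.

Step 1 — column means:
  mean(X) = (2 + 6 + 6 + 1 + 5 + 1) / 6 = 21/6 = 3.5
  mean(Y) = (6 + 4 + 4 + 7 + 6 + 5) / 6 = 32/6 = 5.3333

Step 2 — sample variances and covariances s[i,j] = (1/(n-1)) · Σ_k (x_{k,i} - mean_i) · (x_{k,j} - mean_j), with n-1 = 5:
  s[X,X] = ((-1.5)·(-1.5) + (2.5)·(2.5) + (2.5)·(2.5) + (-2.5)·(-2.5) + (1.5)·(1.5) + (-2.5)·(-2.5)) / 5 = 29.5/5 = 5.9
  s[X,Y] = ((-1.5)·(0.6667) + (2.5)·(-1.3333) + (2.5)·(-1.3333) + (-2.5)·(1.6667) + (1.5)·(0.6667) + (-2.5)·(-0.3333)) / 5 = -10/5 = -2
  s[Y,Y] = ((0.6667)·(0.6667) + (-1.3333)·(-1.3333) + (-1.3333)·(-1.3333) + (1.6667)·(1.6667) + (0.6667)·(0.6667) + (-0.3333)·(-0.3333)) / 5 = 7.3333/5 = 1.4667
  Sample standard deviations s_i = √(s[i,i]):
  s(X) = √(5.9) = 2.429
  s(Y) = √(1.4667) = 1.2111

Step 3 — r_{ij} = s_{ij} / (s_i · s_j):
  r[X,X] = 1 (diagonal).
  r[X,Y] = -2 / (2.429 · 1.2111) = -2 / 2.9417 = -0.6799
  r[Y,Y] = 1 (diagonal).

R is symmetric with unit diagonal. Assembling:

R = [[1, -0.6799],
 [-0.6799, 1]]


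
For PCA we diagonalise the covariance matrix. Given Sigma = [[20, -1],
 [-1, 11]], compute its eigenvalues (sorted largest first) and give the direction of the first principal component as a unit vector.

Step 1 — characteristic polynomial of 2×2 Sigma:
  det(Sigma - λI) = λ² - trace · λ + det = 0.
  trace = 20 + 11 = 31, det = 20·11 - (-1)² = 219.
Step 2 — discriminant:
  Δ = trace² - 4·det = 961 - 876 = 85.
Step 3 — eigenvalues:
  λ = (trace ± √Δ)/2 = (31 ± 9.2195)/2,
  λ_1 = 20.1098,  λ_2 = 10.8902.

Step 4 — unit eigenvector for λ_1: solve (Sigma - λ_1 I)v = 0. First row:
  (20 - 20.1098)·v_x + (-1)·v_y = 0, i.e. (-0.1098)·v_x + (-1)·v_y = 0,
  so v ∝ (b, λ_1 - a) = (-1, 0.1098); multiply by -1 so the first entry is positive: u = (1, -0.1098).
  ||u|| = √((1)² + (-0.1098)²) = √(1.012) ≈ 1.006,
  v_1 = u/||u|| ≈ (0.994, -0.1091) (||v_1|| = 1).

λ_1 = 20.1098,  λ_2 = 10.8902;  v_1 ≈ (0.994, -0.1091)


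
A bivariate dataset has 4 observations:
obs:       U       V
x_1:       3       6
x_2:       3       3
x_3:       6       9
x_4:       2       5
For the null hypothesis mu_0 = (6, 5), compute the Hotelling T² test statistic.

Step 1 — sample mean vector:
  mean(U) = (3 + 3 + 6 + 2) / 4 = 14/4 = 3.5
  mean(V) = (6 + 3 + 9 + 5) / 4 = 23/4 = 5.75
  x̄ = (3.5, 5.75),  deviation x̄ - mu_0 = (3.5, 5.75) - (6, 5) = (-2.5, 0.75).

Step 2 — sample covariance matrix, S[i,j] = (1/(n-1)) · Σ_k (x_{k,i} - mean_i) · (x_{k,j} - mean_j), divisor n-1 = 3:
  S[U,U] = ((-0.5)·(-0.5) + (-0.5)·(-0.5) + (2.5)·(2.5) + (-1.5)·(-1.5)) / 3 = 9/3 = 3
  S[U,V] = ((-0.5)·(0.25) + (-0.5)·(-2.75) + (2.5)·(3.25) + (-1.5)·(-0.75)) / 3 = 10.5/3 = 3.5
  S[V,V] = ((0.25)·(0.25) + (-2.75)·(-2.75) + (3.25)·(3.25) + (-0.75)·(-0.75)) / 3 = 18.75/3 = 6.25
  S = [[3, 3.5],
 [3.5, 6.25]].

Step 3 — invert S. det(S) = 3·6.25 - (3.5)² = 6.5.
  S^{-1} = (1/det) · [[d, -b], [-b, a]] = [[0.9615, -0.5385],
 [-0.5385, 0.4615]].

Step 4 — quadratic form (x̄ - mu_0)^T · S^{-1} · (x̄ - mu_0):
  S^{-1} · (x̄ - mu_0) = (-2.8077, 1.6923),
  (x̄ - mu_0)^T · [...] = (-2.5)·(-2.8077) + (0.75)·(1.6923) = 8.2885.

Step 5 — scale by n: T² = 4 · 8.2885 = 33.1538.

T² ≈ 33.1538


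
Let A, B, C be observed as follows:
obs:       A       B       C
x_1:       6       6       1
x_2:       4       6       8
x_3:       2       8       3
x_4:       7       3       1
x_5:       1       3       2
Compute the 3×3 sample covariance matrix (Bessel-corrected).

Step 1 — column means:
  mean(A) = (6 + 4 + 2 + 7 + 1) / 5 = 20/5 = 4
  mean(B) = (6 + 6 + 8 + 3 + 3) / 5 = 26/5 = 5.2
  mean(C) = (1 + 8 + 3 + 1 + 2) / 5 = 15/5 = 3

Step 2 — sample covariance S[i,j] = (1/(n-1)) · Σ_k (x_{k,i} - mean_i) · (x_{k,j} - mean_j), with n-1 = 4.
  S[A,A] = ((2)·(2) + (0)·(0) + (-2)·(-2) + (3)·(3) + (-3)·(-3)) / 4 = 26/4 = 6.5
  S[A,B] = ((2)·(0.8) + (0)·(0.8) + (-2)·(2.8) + (3)·(-2.2) + (-3)·(-2.2)) / 4 = -4/4 = -1
  S[A,C] = ((2)·(-2) + (0)·(5) + (-2)·(0) + (3)·(-2) + (-3)·(-1)) / 4 = -7/4 = -1.75
  S[B,B] = ((0.8)·(0.8) + (0.8)·(0.8) + (2.8)·(2.8) + (-2.2)·(-2.2) + (-2.2)·(-2.2)) / 4 = 18.8/4 = 4.7
  S[B,C] = ((0.8)·(-2) + (0.8)·(5) + (2.8)·(0) + (-2.2)·(-2) + (-2.2)·(-1)) / 4 = 9/4 = 2.25
  S[C,C] = ((-2)·(-2) + (5)·(5) + (0)·(0) + (-2)·(-2) + (-1)·(-1)) / 4 = 34/4 = 8.5

S is symmetric (S[j,i] = S[i,j]). Assembling:

S = [[6.5, -1, -1.75],
 [-1, 4.7, 2.25],
 [-1.75, 2.25, 8.5]]


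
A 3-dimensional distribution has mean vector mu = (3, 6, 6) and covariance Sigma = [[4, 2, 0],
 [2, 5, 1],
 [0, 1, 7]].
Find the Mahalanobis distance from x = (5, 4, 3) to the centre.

Step 1 — centre the observation: (x - mu) = (2, -2, -3).

Step 2 — invert Sigma (cofactor / det for 3×3, or solve directly):
  Sigma^{-1} = [[0.3148, -0.1296, 0.0185],
 [-0.1296, 0.2593, -0.037],
 [0.0185, -0.037, 0.1481]].

Step 3 — form the quadratic (x - mu)^T · Sigma^{-1} · (x - mu):
  Sigma^{-1} · (x - mu) = (0.8333, -0.6667, -0.3333).
  (x - mu)^T · [Sigma^{-1} · (x - mu)] = (2)·(0.8333) + (-2)·(-0.6667) + (-3)·(-0.3333) = 4.

Step 4 — take square root: d = √(4) ≈ 2.

d(x, mu) = √(4) ≈ 2


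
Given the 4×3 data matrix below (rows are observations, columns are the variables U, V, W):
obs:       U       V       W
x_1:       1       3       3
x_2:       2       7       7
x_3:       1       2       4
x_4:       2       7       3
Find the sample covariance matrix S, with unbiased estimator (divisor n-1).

Step 1 — column means:
  mean(U) = (1 + 2 + 1 + 2) / 4 = 6/4 = 1.5
  mean(V) = (3 + 7 + 2 + 7) / 4 = 19/4 = 4.75
  mean(W) = (3 + 7 + 4 + 3) / 4 = 17/4 = 4.25

Step 2 — sample covariance S[i,j] = (1/(n-1)) · Σ_k (x_{k,i} - mean_i) · (x_{k,j} - mean_j), with n-1 = 3.
  S[U,U] = ((-0.5)·(-0.5) + (0.5)·(0.5) + (-0.5)·(-0.5) + (0.5)·(0.5)) / 3 = 1/3 = 0.3333
  S[U,V] = ((-0.5)·(-1.75) + (0.5)·(2.25) + (-0.5)·(-2.75) + (0.5)·(2.25)) / 3 = 4.5/3 = 1.5
  S[U,W] = ((-0.5)·(-1.25) + (0.5)·(2.75) + (-0.5)·(-0.25) + (0.5)·(-1.25)) / 3 = 1.5/3 = 0.5
  S[V,V] = ((-1.75)·(-1.75) + (2.25)·(2.25) + (-2.75)·(-2.75) + (2.25)·(2.25)) / 3 = 20.75/3 = 6.9167
  S[V,W] = ((-1.75)·(-1.25) + (2.25)·(2.75) + (-2.75)·(-0.25) + (2.25)·(-1.25)) / 3 = 6.25/3 = 2.0833
  S[W,W] = ((-1.25)·(-1.25) + (2.75)·(2.75) + (-0.25)·(-0.25) + (-1.25)·(-1.25)) / 3 = 10.75/3 = 3.5833

S is symmetric (S[j,i] = S[i,j]). Assembling:

S = [[0.3333, 1.5, 0.5],
 [1.5, 6.9167, 2.0833],
 [0.5, 2.0833, 3.5833]]


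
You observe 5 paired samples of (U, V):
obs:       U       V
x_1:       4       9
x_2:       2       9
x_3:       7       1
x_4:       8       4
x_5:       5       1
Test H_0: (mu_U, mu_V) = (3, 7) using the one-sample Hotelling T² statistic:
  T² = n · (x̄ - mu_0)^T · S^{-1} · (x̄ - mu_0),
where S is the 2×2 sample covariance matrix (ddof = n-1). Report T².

Step 1 — sample mean vector:
  mean(U) = (4 + 2 + 7 + 8 + 5) / 5 = 26/5 = 5.2
  mean(V) = (9 + 9 + 1 + 4 + 1) / 5 = 24/5 = 4.8
  x̄ = (5.2, 4.8),  deviation x̄ - mu_0 = (5.2, 4.8) - (3, 7) = (2.2, -2.2).

Step 2 — sample covariance matrix, S[i,j] = (1/(n-1)) · Σ_k (x_{k,i} - mean_i) · (x_{k,j} - mean_j), divisor n-1 = 4:
  S[U,U] = ((-1.2)·(-1.2) + (-3.2)·(-3.2) + (1.8)·(1.8) + (2.8)·(2.8) + (-0.2)·(-0.2)) / 4 = 22.8/4 = 5.7
  S[U,V] = ((-1.2)·(4.2) + (-3.2)·(4.2) + (1.8)·(-3.8) + (2.8)·(-0.8) + (-0.2)·(-3.8)) / 4 = -26.8/4 = -6.7
  S[V,V] = ((4.2)·(4.2) + (4.2)·(4.2) + (-3.8)·(-3.8) + (-0.8)·(-0.8) + (-3.8)·(-3.8)) / 4 = 64.8/4 = 16.2
  S = [[5.7, -6.7],
 [-6.7, 16.2]].

Step 3 — invert S. det(S) = 5.7·16.2 - (-6.7)² = 47.45.
  S^{-1} = (1/det) · [[d, -b], [-b, a]] = [[0.3414, 0.1412],
 [0.1412, 0.1201]].

Step 4 — quadratic form (x̄ - mu_0)^T · S^{-1} · (x̄ - mu_0):
  S^{-1} · (x̄ - mu_0) = (0.4405, 0.0464),
  (x̄ - mu_0)^T · [...] = (2.2)·(0.4405) + (-2.2)·(0.0464) = 0.867.

Step 5 — scale by n: T² = 5 · 0.867 = 4.3351.

T² ≈ 4.3351


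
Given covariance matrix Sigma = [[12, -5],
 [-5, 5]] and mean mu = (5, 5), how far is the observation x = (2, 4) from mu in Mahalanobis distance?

Step 1 — centre the observation: (x - mu) = (-3, -1).

Step 2 — invert Sigma. det(Sigma) = 12·5 - (-5)² = 35.
  Sigma^{-1} = (1/det) · [[d, -b], [-b, a]] = [[0.1429, 0.1429],
 [0.1429, 0.3429]].

Step 3 — form the quadratic (x - mu)^T · Sigma^{-1} · (x - mu):
  Sigma^{-1} · (x - mu) = (-0.5714, -0.7714).
  (x - mu)^T · [Sigma^{-1} · (x - mu)] = (-3)·(-0.5714) + (-1)·(-0.7714) = 2.4857.

Step 4 — take square root: d = √(2.4857) ≈ 1.5766.

d(x, mu) = √(2.4857) ≈ 1.5766


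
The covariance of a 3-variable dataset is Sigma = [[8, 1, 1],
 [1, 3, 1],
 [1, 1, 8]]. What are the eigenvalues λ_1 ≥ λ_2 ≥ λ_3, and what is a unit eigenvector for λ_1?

Step 1 — characteristic polynomial p(λ) = det(λI - Sigma) = λ³ - tr·λ² + c_1·λ - det, where tr = trace, c_1 = sum of the principal 2×2 minors, det = det(Sigma):
  tr = 8 + 3 + 8 = 19,
  c_1 = (8·3 - (1)²) + (8·8 - (1)²) + (3·8 - (1)²) = 23 + 63 + 23 = 109,
  det = 8·(3·8 - (1)²) - (1)·((1)·8 - (1)·(1)) + (1)·((1)·(1) - 3·(1)) = 8·(23) - (1)·(7) + (1)·(-2) = 175.
  So p(λ) = λ³ - 19λ² + 109λ - 175.
Step 2 — look for an integer root (rational root theorem: any rational root is an integer divisor of 175). Testing λ = 7:
  p(7) = 343 - 931 + 763 - 175 = 0  ✓
  Dividing out (λ - 7): p(λ) = (λ - 7)(λ² - 12λ + 25).
Step 3 — remaining eigenvalues from the quadratic λ² - 12λ + 25 = 0:
  Δ = 12² - 4·25 = 144 - 100 = 44,  λ = (12 ± √44)/2 = (12 ± 6.6332)/2 ≈ 9.3166 or 2.6834.
  Sorted: λ_1 = 9.3166,  λ_2 = 7,  λ_3 = 2.6834  (check: sum = 19 = tr ✓).

Step 4 — unit eigenvector for λ_1 ≈ 9.3166: v spans the null space of (Sigma - λ_1 I), whose rows are
  r_1 = (-1.3166, 1, 1),  r_2 = (1, -6.3166, 1),  r_3 = (1, 1, -1.3166).
  v is orthogonal to every row, so take v ∝ r_1 × r_2 = ((1)·(1) - (1)·(-6.3166), (1)·(1) - (-1.3166)·(1), (-1.3166)·(-6.3166) - (1)·(1)) ≈ (7.3166, 2.3166, 7.3166).
  Let u = (7.3166, 2.3166, 7.3166).
  ||u|| = √((7.3166)² + (2.3166)² + (7.3166)²) = √(112.4327) ≈ 10.6034,  v_1 = u/||u|| ≈ (0.69, 0.2185, 0.69) (||v_1|| = 1).

λ_1 = 9.3166,  λ_2 = 7,  λ_3 = 2.6834;  v_1 ≈ (0.69, 0.2185, 0.69)


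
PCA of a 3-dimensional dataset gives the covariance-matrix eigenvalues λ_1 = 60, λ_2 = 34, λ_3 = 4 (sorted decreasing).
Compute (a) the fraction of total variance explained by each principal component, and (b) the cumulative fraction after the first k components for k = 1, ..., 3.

Step 1 — total variance = trace(Sigma) = Σ λ_i = 60 + 34 + 4 = 98.

Step 2 — fraction explained by component i = λ_i / Σ λ:
  PC1: 60/98 = 0.6122
  PC2: 34/98 = 0.3469
  PC3: 4/98 = 0.0408

Step 3 — cumulative fraction after k components = (λ_1 + ... + λ_k) / Σ λ:
  k = 1: 60/98 = 0.6122
  k = 2: (60 + 34)/98 = 94/98 = 0.9592
  k = 3: (60 + 34 + 4)/98 = 98/98 = 1

Summary (fraction, with percent):

explained: PC1 0.6122 (61.22%), PC2 0.3469 (34.69%), PC3 0.0408 (4.08%);  cumulative: 0.6122, 0.9592, 1


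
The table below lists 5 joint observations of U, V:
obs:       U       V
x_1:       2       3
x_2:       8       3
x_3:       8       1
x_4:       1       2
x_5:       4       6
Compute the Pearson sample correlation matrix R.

Step 1 — column means:
  mean(U) = (2 + 8 + 8 + 1 + 4) / 5 = 23/5 = 4.6
  mean(V) = (3 + 3 + 1 + 2 + 6) / 5 = 15/5 = 3

Step 2 — sample variances and covariances s[i,j] = (1/(n-1)) · Σ_k (x_{k,i} - mean_i) · (x_{k,j} - mean_j), with n-1 = 4:
  s[U,U] = ((-2.6)·(-2.6) + (3.4)·(3.4) + (3.4)·(3.4) + (-3.6)·(-3.6) + (-0.6)·(-0.6)) / 4 = 43.2/4 = 10.8
  s[U,V] = ((-2.6)·(0) + (3.4)·(0) + (3.4)·(-2) + (-3.6)·(-1) + (-0.6)·(3)) / 4 = -5/4 = -1.25
  s[V,V] = ((0)·(0) + (0)·(0) + (-2)·(-2) + (-1)·(-1) + (3)·(3)) / 4 = 14/4 = 3.5
  Sample standard deviations s_i = √(s[i,i]):
  s(U) = √(10.8) = 3.2863
  s(V) = √(3.5) = 1.8708

Step 3 — r_{ij} = s_{ij} / (s_i · s_j):
  r[U,U] = 1 (diagonal).
  r[U,V] = -1.25 / (3.2863 · 1.8708) = -1.25 / 6.1482 = -0.2033
  r[V,V] = 1 (diagonal).

R is symmetric with unit diagonal. Assembling:

R = [[1, -0.2033],
 [-0.2033, 1]]


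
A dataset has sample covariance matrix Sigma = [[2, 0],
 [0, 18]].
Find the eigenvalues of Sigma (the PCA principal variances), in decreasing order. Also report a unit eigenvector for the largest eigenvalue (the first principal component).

Step 1 — characteristic polynomial of 2×2 Sigma:
  det(Sigma - λI) = λ² - trace · λ + det = 0.
  trace = 2 + 18 = 20, det = 2·18 - (0)² = 36.
Step 2 — discriminant:
  Δ = trace² - 4·det = 400 - 144 = 256.
Step 3 — eigenvalues:
  λ = (trace ± √Δ)/2 = (20 ± 16)/2,
  λ_1 = 18,  λ_2 = 2.

Step 4 — unit eigenvector for λ_1: Sigma is diagonal, so its eigenvectors are the coordinate axes. λ_1 = 18 is the diagonal entry on the second coordinate axis, hence
  v_1 = (0, 1) (||v_1|| = 1).

λ_1 = 18,  λ_2 = 2;  v_1 ≈ (0, 1)


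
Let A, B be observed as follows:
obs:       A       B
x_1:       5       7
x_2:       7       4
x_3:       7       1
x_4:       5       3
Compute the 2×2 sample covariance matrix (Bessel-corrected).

Step 1 — column means:
  mean(A) = (5 + 7 + 7 + 5) / 4 = 24/4 = 6
  mean(B) = (7 + 4 + 1 + 3) / 4 = 15/4 = 3.75

Step 2 — sample covariance S[i,j] = (1/(n-1)) · Σ_k (x_{k,i} - mean_i) · (x_{k,j} - mean_j), with n-1 = 3.
  S[A,A] = ((-1)·(-1) + (1)·(1) + (1)·(1) + (-1)·(-1)) / 3 = 4/3 = 1.3333
  S[A,B] = ((-1)·(3.25) + (1)·(0.25) + (1)·(-2.75) + (-1)·(-0.75)) / 3 = -5/3 = -1.6667
  S[B,B] = ((3.25)·(3.25) + (0.25)·(0.25) + (-2.75)·(-2.75) + (-0.75)·(-0.75)) / 3 = 18.75/3 = 6.25

S is symmetric (S[j,i] = S[i,j]). Assembling:

S = [[1.3333, -1.6667],
 [-1.6667, 6.25]]


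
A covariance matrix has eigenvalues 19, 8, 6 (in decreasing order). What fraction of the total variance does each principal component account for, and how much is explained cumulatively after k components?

Step 1 — total variance = trace(Sigma) = Σ λ_i = 19 + 8 + 6 = 33.

Step 2 — fraction explained by component i = λ_i / Σ λ:
  PC1: 19/33 = 0.5758
  PC2: 8/33 = 0.2424
  PC3: 6/33 = 0.1818

Step 3 — cumulative fraction after k components = (λ_1 + ... + λ_k) / Σ λ:
  k = 1: 19/33 = 0.5758
  k = 2: (19 + 8)/33 = 27/33 = 0.8182
  k = 3: (19 + 8 + 6)/33 = 33/33 = 1

Summary (fraction, with percent):

explained: PC1 0.5758 (57.58%), PC2 0.2424 (24.24%), PC3 0.1818 (18.18%);  cumulative: 0.5758, 0.8182, 1


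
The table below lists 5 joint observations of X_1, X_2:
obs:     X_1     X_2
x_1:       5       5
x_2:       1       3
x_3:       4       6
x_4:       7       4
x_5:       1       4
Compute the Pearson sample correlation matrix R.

Step 1 — column means:
  mean(X_1) = (5 + 1 + 4 + 7 + 1) / 5 = 18/5 = 3.6
  mean(X_2) = (5 + 3 + 6 + 4 + 4) / 5 = 22/5 = 4.4

Step 2 — sample variances and covariances s[i,j] = (1/(n-1)) · Σ_k (x_{k,i} - mean_i) · (x_{k,j} - mean_j), with n-1 = 4:
  s[X_1,X_1] = ((1.4)·(1.4) + (-2.6)·(-2.6) + (0.4)·(0.4) + (3.4)·(3.4) + (-2.6)·(-2.6)) / 4 = 27.2/4 = 6.8
  s[X_1,X_2] = ((1.4)·(0.6) + (-2.6)·(-1.4) + (0.4)·(1.6) + (3.4)·(-0.4) + (-2.6)·(-0.4)) / 4 = 4.8/4 = 1.2
  s[X_2,X_2] = ((0.6)·(0.6) + (-1.4)·(-1.4) + (1.6)·(1.6) + (-0.4)·(-0.4) + (-0.4)·(-0.4)) / 4 = 5.2/4 = 1.3
  Sample standard deviations s_i = √(s[i,i]):
  s(X_1) = √(6.8) = 2.6077
  s(X_2) = √(1.3) = 1.1402

Step 3 — r_{ij} = s_{ij} / (s_i · s_j):
  r[X_1,X_1] = 1 (diagonal).
  r[X_1,X_2] = 1.2 / (2.6077 · 1.1402) = 1.2 / 2.9732 = 0.4036
  r[X_2,X_2] = 1 (diagonal).

R is symmetric with unit diagonal. Assembling:

R = [[1, 0.4036],
 [0.4036, 1]]


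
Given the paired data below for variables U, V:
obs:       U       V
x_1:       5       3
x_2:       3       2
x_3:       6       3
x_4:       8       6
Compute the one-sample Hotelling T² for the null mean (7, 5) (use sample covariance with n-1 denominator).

Step 1 — sample mean vector:
  mean(U) = (5 + 3 + 6 + 8) / 4 = 22/4 = 5.5
  mean(V) = (3 + 2 + 3 + 6) / 4 = 14/4 = 3.5
  x̄ = (5.5, 3.5),  deviation x̄ - mu_0 = (5.5, 3.5) - (7, 5) = (-1.5, -1.5).

Step 2 — sample covariance matrix, S[i,j] = (1/(n-1)) · Σ_k (x_{k,i} - mean_i) · (x_{k,j} - mean_j), divisor n-1 = 3:
  S[U,U] = ((-0.5)·(-0.5) + (-2.5)·(-2.5) + (0.5)·(0.5) + (2.5)·(2.5)) / 3 = 13/3 = 4.3333
  S[U,V] = ((-0.5)·(-0.5) + (-2.5)·(-1.5) + (0.5)·(-0.5) + (2.5)·(2.5)) / 3 = 10/3 = 3.3333
  S[V,V] = ((-0.5)·(-0.5) + (-1.5)·(-1.5) + (-0.5)·(-0.5) + (2.5)·(2.5)) / 3 = 9/3 = 3
  S = [[4.3333, 3.3333],
 [3.3333, 3]].

Step 3 — invert S. det(S) = 4.3333·3 - (3.3333)² = 1.8889.
  S^{-1} = (1/det) · [[d, -b], [-b, a]] = [[1.5882, -1.7647],
 [-1.7647, 2.2941]].

Step 4 — quadratic form (x̄ - mu_0)^T · S^{-1} · (x̄ - mu_0):
  S^{-1} · (x̄ - mu_0) = (0.2647, -0.7941),
  (x̄ - mu_0)^T · [...] = (-1.5)·(0.2647) + (-1.5)·(-0.7941) = 0.7941.

Step 5 — scale by n: T² = 4 · 0.7941 = 3.1765.

T² ≈ 3.1765


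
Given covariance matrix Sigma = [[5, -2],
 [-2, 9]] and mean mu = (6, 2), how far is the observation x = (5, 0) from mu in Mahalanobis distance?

Step 1 — centre the observation: (x - mu) = (-1, -2).

Step 2 — invert Sigma. det(Sigma) = 5·9 - (-2)² = 41.
  Sigma^{-1} = (1/det) · [[d, -b], [-b, a]] = [[0.2195, 0.0488],
 [0.0488, 0.122]].

Step 3 — form the quadratic (x - mu)^T · Sigma^{-1} · (x - mu):
  Sigma^{-1} · (x - mu) = (-0.3171, -0.2927).
  (x - mu)^T · [Sigma^{-1} · (x - mu)] = (-1)·(-0.3171) + (-2)·(-0.2927) = 0.9024.

Step 4 — take square root: d = √(0.9024) ≈ 0.95.

d(x, mu) = √(0.9024) ≈ 0.95


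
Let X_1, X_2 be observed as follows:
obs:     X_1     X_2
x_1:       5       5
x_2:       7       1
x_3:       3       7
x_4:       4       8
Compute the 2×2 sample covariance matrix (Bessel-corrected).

Step 1 — column means:
  mean(X_1) = (5 + 7 + 3 + 4) / 4 = 19/4 = 4.75
  mean(X_2) = (5 + 1 + 7 + 8) / 4 = 21/4 = 5.25

Step 2 — sample covariance S[i,j] = (1/(n-1)) · Σ_k (x_{k,i} - mean_i) · (x_{k,j} - mean_j), with n-1 = 3.
  S[X_1,X_1] = ((0.25)·(0.25) + (2.25)·(2.25) + (-1.75)·(-1.75) + (-0.75)·(-0.75)) / 3 = 8.75/3 = 2.9167
  S[X_1,X_2] = ((0.25)·(-0.25) + (2.25)·(-4.25) + (-1.75)·(1.75) + (-0.75)·(2.75)) / 3 = -14.75/3 = -4.9167
  S[X_2,X_2] = ((-0.25)·(-0.25) + (-4.25)·(-4.25) + (1.75)·(1.75) + (2.75)·(2.75)) / 3 = 28.75/3 = 9.5833

S is symmetric (S[j,i] = S[i,j]). Assembling:

S = [[2.9167, -4.9167],
 [-4.9167, 9.5833]]


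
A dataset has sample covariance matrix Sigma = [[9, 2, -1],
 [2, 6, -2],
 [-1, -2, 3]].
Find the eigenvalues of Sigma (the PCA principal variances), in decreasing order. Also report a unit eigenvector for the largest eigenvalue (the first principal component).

Step 1 — characteristic polynomial p(λ) = det(λI - Sigma) = λ³ - tr·λ² + c_1·λ - det, where tr = trace, c_1 = sum of the principal 2×2 minors, det = det(Sigma):
  tr = 9 + 6 + 3 = 18,
  c_1 = (9·6 - (2)²) + (9·3 - (-1)²) + (6·3 - (-2)²) = 50 + 26 + 14 = 90,
  det = 9·(6·3 - (-2)²) - (2)·((2)·3 - (-2)·(-1)) + (-1)·((2)·(-2) - 6·(-1)) = 9·(14) - (2)·(4) + (-1)·(2) = 116.
  So p(λ) = λ³ - 18λ² + 90λ - 116.
Step 2 — look for an integer root (rational root theorem: any rational root is an integer divisor of 116). Testing λ = 2:
  p(2) = 8 - 72 + 180 - 116 = 0  ✓
  Dividing out (λ - 2): p(λ) = (λ - 2)(λ² - 16λ + 58).
Step 3 — remaining eigenvalues from the quadratic λ² - 16λ + 58 = 0:
  Δ = 16² - 4·58 = 256 - 232 = 24,  λ = (16 ± √24)/2 = (16 ± 4.899)/2 ≈ 10.4495 or 5.5505.
  Sorted: λ_1 = 10.4495,  λ_2 = 5.5505,  λ_3 = 2  (check: sum = 18 = tr ✓).

Step 4 — unit eigenvector for λ_1 ≈ 10.4495: v spans the null space of (Sigma - λ_1 I), whose rows are
  r_1 = (-1.4495, 2, -1),  r_2 = (2, -4.4495, -2),  r_3 = (-1, -2, -7.4495).
  v is orthogonal to every row, so take v ∝ r_1 × r_2 = ((2)·(-2) - (-1)·(-4.4495), (-1)·(2) - (-1.4495)·(-2), (-1.4495)·(-4.4495) - (2)·(2)) ≈ (-8.4495, -4.899, 2.4495).
  Rescale (multiply by -1 so the first nonzero entry is positive): u = (8.4495, 4.899, -2.4495).
  ||u|| = √((8.4495)² + (4.899)² + (-2.4495)²) = √(101.3939) ≈ 10.0695,  v_1 = u/||u|| ≈ (0.8391, 0.4865, -0.2433) (||v_1|| = 1).

λ_1 = 10.4495,  λ_2 = 5.5505,  λ_3 = 2;  v_1 ≈ (0.8391, 0.4865, -0.2433)


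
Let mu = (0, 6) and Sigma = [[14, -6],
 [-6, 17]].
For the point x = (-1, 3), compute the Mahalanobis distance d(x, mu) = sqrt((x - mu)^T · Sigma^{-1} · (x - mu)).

Step 1 — centre the observation: (x - mu) = (-1, -3).

Step 2 — invert Sigma. det(Sigma) = 14·17 - (-6)² = 202.
  Sigma^{-1} = (1/det) · [[d, -b], [-b, a]] = [[0.0842, 0.0297],
 [0.0297, 0.0693]].

Step 3 — form the quadratic (x - mu)^T · Sigma^{-1} · (x - mu):
  Sigma^{-1} · (x - mu) = (-0.1733, -0.2376).
  (x - mu)^T · [Sigma^{-1} · (x - mu)] = (-1)·(-0.1733) + (-3)·(-0.2376) = 0.8861.

Step 4 — take square root: d = √(0.8861) ≈ 0.9413.

d(x, mu) = √(0.8861) ≈ 0.9413


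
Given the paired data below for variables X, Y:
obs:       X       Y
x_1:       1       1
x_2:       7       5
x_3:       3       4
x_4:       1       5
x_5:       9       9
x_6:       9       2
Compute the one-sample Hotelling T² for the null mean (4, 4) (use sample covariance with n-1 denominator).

Step 1 — sample mean vector:
  mean(X) = (1 + 7 + 3 + 1 + 9 + 9) / 6 = 30/6 = 5
  mean(Y) = (1 + 5 + 4 + 5 + 9 + 2) / 6 = 26/6 = 4.3333
  x̄ = (5, 4.3333),  deviation x̄ - mu_0 = (5, 4.3333) - (4, 4) = (1, 0.3333).

Step 2 — sample covariance matrix, S[i,j] = (1/(n-1)) · Σ_k (x_{k,i} - mean_i) · (x_{k,j} - mean_j), divisor n-1 = 5:
  S[X,X] = ((-4)·(-4) + (2)·(2) + (-2)·(-2) + (-4)·(-4) + (4)·(4) + (4)·(4)) / 5 = 72/5 = 14.4
  S[X,Y] = ((-4)·(-3.3333) + (2)·(0.6667) + (-2)·(-0.3333) + (-4)·(0.6667) + (4)·(4.6667) + (4)·(-2.3333)) / 5 = 22/5 = 4.4
  S[Y,Y] = ((-3.3333)·(-3.3333) + (0.6667)·(0.6667) + (-0.3333)·(-0.3333) + (0.6667)·(0.6667) + (4.6667)·(4.6667) + (-2.3333)·(-2.3333)) / 5 = 39.3333/5 = 7.8667
  S = [[14.4, 4.4],
 [4.4, 7.8667]].

Step 3 — invert S. det(S) = 14.4·7.8667 - (4.4)² = 93.92.
  S^{-1} = (1/det) · [[d, -b], [-b, a]] = [[0.0838, -0.0468],
 [-0.0468, 0.1533]].

Step 4 — quadratic form (x̄ - mu_0)^T · S^{-1} · (x̄ - mu_0):
  S^{-1} · (x̄ - mu_0) = (0.0681, 0.0043),
  (x̄ - mu_0)^T · [...] = (1)·(0.0681) + (0.3333)·(0.0043) = 0.0696.

Step 5 — scale by n: T² = 6 · 0.0696 = 0.4174.

T² ≈ 0.4174


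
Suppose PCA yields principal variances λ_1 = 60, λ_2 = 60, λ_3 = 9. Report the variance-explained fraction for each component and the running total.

Step 1 — total variance = trace(Sigma) = Σ λ_i = 60 + 60 + 9 = 129.

Step 2 — fraction explained by component i = λ_i / Σ λ:
  PC1: 60/129 = 0.4651
  PC2: 60/129 = 0.4651
  PC3: 9/129 = 0.0698

Step 3 — cumulative fraction after k components = (λ_1 + ... + λ_k) / Σ λ:
  k = 1: 60/129 = 0.4651
  k = 2: (60 + 60)/129 = 120/129 = 0.9302
  k = 3: (60 + 60 + 9)/129 = 129/129 = 1

Summary (fraction, with percent):

explained: PC1 0.4651 (46.51%), PC2 0.4651 (46.51%), PC3 0.0698 (6.98%);  cumulative: 0.4651, 0.9302, 1


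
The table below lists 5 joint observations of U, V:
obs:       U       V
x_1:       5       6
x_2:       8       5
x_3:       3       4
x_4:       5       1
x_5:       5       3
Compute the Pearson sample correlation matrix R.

Step 1 — column means:
  mean(U) = (5 + 8 + 3 + 5 + 5) / 5 = 26/5 = 5.2
  mean(V) = (6 + 5 + 4 + 1 + 3) / 5 = 19/5 = 3.8

Step 2 — sample variances and covariances s[i,j] = (1/(n-1)) · Σ_k (x_{k,i} - mean_i) · (x_{k,j} - mean_j), with n-1 = 4:
  s[U,U] = ((-0.2)·(-0.2) + (2.8)·(2.8) + (-2.2)·(-2.2) + (-0.2)·(-0.2) + (-0.2)·(-0.2)) / 4 = 12.8/4 = 3.2
  s[U,V] = ((-0.2)·(2.2) + (2.8)·(1.2) + (-2.2)·(0.2) + (-0.2)·(-2.8) + (-0.2)·(-0.8)) / 4 = 3.2/4 = 0.8
  s[V,V] = ((2.2)·(2.2) + (1.2)·(1.2) + (0.2)·(0.2) + (-2.8)·(-2.8) + (-0.8)·(-0.8)) / 4 = 14.8/4 = 3.7
  Sample standard deviations s_i = √(s[i,i]):
  s(U) = √(3.2) = 1.7889
  s(V) = √(3.7) = 1.9235

Step 3 — r_{ij} = s_{ij} / (s_i · s_j):
  r[U,U] = 1 (diagonal).
  r[U,V] = 0.8 / (1.7889 · 1.9235) = 0.8 / 3.4409 = 0.2325
  r[V,V] = 1 (diagonal).

R is symmetric with unit diagonal. Assembling:

R = [[1, 0.2325],
 [0.2325, 1]]


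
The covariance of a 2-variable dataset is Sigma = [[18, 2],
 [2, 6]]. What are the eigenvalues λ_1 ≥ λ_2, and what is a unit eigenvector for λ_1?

Step 1 — characteristic polynomial of 2×2 Sigma:
  det(Sigma - λI) = λ² - trace · λ + det = 0.
  trace = 18 + 6 = 24, det = 18·6 - (2)² = 104.
Step 2 — discriminant:
  Δ = trace² - 4·det = 576 - 416 = 160.
Step 3 — eigenvalues:
  λ = (trace ± √Δ)/2 = (24 ± 12.6491)/2,
  λ_1 = 18.3246,  λ_2 = 5.6754.

Step 4 — unit eigenvector for λ_1: solve (Sigma - λ_1 I)v = 0. First row:
  (18 - 18.3246)·v_x + (2)·v_y = 0, i.e. (-0.3246)·v_x + (2)·v_y = 0,
  so v ∝ (b, λ_1 - a) = (2, 0.3246) = u.
  ||u|| = √((2)² + (0.3246)²) = √(4.1053) ≈ 2.0262,
  v_1 = u/||u|| ≈ (0.9871, 0.1602) (||v_1|| = 1).

λ_1 = 18.3246,  λ_2 = 5.6754;  v_1 ≈ (0.9871, 0.1602)


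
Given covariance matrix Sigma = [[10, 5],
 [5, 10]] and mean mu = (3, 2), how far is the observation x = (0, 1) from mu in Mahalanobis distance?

Step 1 — centre the observation: (x - mu) = (-3, -1).

Step 2 — invert Sigma. det(Sigma) = 10·10 - (5)² = 75.
  Sigma^{-1} = (1/det) · [[d, -b], [-b, a]] = [[0.1333, -0.0667],
 [-0.0667, 0.1333]].

Step 3 — form the quadratic (x - mu)^T · Sigma^{-1} · (x - mu):
  Sigma^{-1} · (x - mu) = (-0.3333, 0.0667).
  (x - mu)^T · [Sigma^{-1} · (x - mu)] = (-3)·(-0.3333) + (-1)·(0.0667) = 0.9333.

Step 4 — take square root: d = √(0.9333) ≈ 0.9661.

d(x, mu) = √(0.9333) ≈ 0.9661


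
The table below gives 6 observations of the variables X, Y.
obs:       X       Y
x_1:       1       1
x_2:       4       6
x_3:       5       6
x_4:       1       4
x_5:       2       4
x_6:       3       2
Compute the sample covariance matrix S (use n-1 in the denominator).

Step 1 — column means:
  mean(X) = (1 + 4 + 5 + 1 + 2 + 3) / 6 = 16/6 = 2.6667
  mean(Y) = (1 + 6 + 6 + 4 + 4 + 2) / 6 = 23/6 = 3.8333

Step 2 — sample covariance S[i,j] = (1/(n-1)) · Σ_k (x_{k,i} - mean_i) · (x_{k,j} - mean_j), with n-1 = 5.
  S[X,X] = ((-1.6667)·(-1.6667) + (1.3333)·(1.3333) + (2.3333)·(2.3333) + (-1.6667)·(-1.6667) + (-0.6667)·(-0.6667) + (0.3333)·(0.3333)) / 5 = 13.3333/5 = 2.6667
  S[X,Y] = ((-1.6667)·(-2.8333) + (1.3333)·(2.1667) + (2.3333)·(2.1667) + (-1.6667)·(0.1667) + (-0.6667)·(0.1667) + (0.3333)·(-1.8333)) / 5 = 11.6667/5 = 2.3333
  S[Y,Y] = ((-2.8333)·(-2.8333) + (2.1667)·(2.1667) + (2.1667)·(2.1667) + (0.1667)·(0.1667) + (0.1667)·(0.1667) + (-1.8333)·(-1.8333)) / 5 = 20.8333/5 = 4.1667

S is symmetric (S[j,i] = S[i,j]). Assembling:

S = [[2.6667, 2.3333],
 [2.3333, 4.1667]]


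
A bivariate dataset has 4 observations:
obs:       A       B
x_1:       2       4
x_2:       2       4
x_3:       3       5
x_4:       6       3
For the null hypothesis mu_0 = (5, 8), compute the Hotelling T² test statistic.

Step 1 — sample mean vector:
  mean(A) = (2 + 2 + 3 + 6) / 4 = 13/4 = 3.25
  mean(B) = (4 + 4 + 5 + 3) / 4 = 16/4 = 4
  x̄ = (3.25, 4),  deviation x̄ - mu_0 = (3.25, 4) - (5, 8) = (-1.75, -4).

Step 2 — sample covariance matrix, S[i,j] = (1/(n-1)) · Σ_k (x_{k,i} - mean_i) · (x_{k,j} - mean_j), divisor n-1 = 3:
  S[A,A] = ((-1.25)·(-1.25) + (-1.25)·(-1.25) + (-0.25)·(-0.25) + (2.75)·(2.75)) / 3 = 10.75/3 = 3.5833
  S[A,B] = ((-1.25)·(0) + (-1.25)·(0) + (-0.25)·(1) + (2.75)·(-1)) / 3 = -3/3 = -1
  S[B,B] = ((0)·(0) + (0)·(0) + (1)·(1) + (-1)·(-1)) / 3 = 2/3 = 0.6667
  S = [[3.5833, -1],
 [-1, 0.6667]].

Step 3 — invert S. det(S) = 3.5833·0.6667 - (-1)² = 1.3889.
  S^{-1} = (1/det) · [[d, -b], [-b, a]] = [[0.48, 0.72],
 [0.72, 2.58]].

Step 4 — quadratic form (x̄ - mu_0)^T · S^{-1} · (x̄ - mu_0):
  S^{-1} · (x̄ - mu_0) = (-3.72, -11.58),
  (x̄ - mu_0)^T · [...] = (-1.75)·(-3.72) + (-4)·(-11.58) = 52.83.

Step 5 — scale by n: T² = 4 · 52.83 = 211.32.

T² ≈ 211.32


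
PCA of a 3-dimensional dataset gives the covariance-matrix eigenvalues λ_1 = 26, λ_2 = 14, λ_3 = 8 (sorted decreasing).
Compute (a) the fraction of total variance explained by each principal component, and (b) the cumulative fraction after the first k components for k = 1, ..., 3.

Step 1 — total variance = trace(Sigma) = Σ λ_i = 26 + 14 + 8 = 48.

Step 2 — fraction explained by component i = λ_i / Σ λ:
  PC1: 26/48 = 0.5417
  PC2: 14/48 = 0.2917
  PC3: 8/48 = 0.1667

Step 3 — cumulative fraction after k components = (λ_1 + ... + λ_k) / Σ λ:
  k = 1: 26/48 = 0.5417
  k = 2: (26 + 14)/48 = 40/48 = 0.8333
  k = 3: (26 + 14 + 8)/48 = 48/48 = 1

Summary (fraction, with percent):

explained: PC1 0.5417 (54.17%), PC2 0.2917 (29.17%), PC3 0.1667 (16.67%);  cumulative: 0.5417, 0.8333, 1


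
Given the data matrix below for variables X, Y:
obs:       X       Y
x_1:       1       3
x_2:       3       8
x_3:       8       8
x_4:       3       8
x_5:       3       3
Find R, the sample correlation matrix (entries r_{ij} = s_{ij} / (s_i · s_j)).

Step 1 — column means:
  mean(X) = (1 + 3 + 8 + 3 + 3) / 5 = 18/5 = 3.6
  mean(Y) = (3 + 8 + 8 + 8 + 3) / 5 = 30/5 = 6

Step 2 — sample variances and covariances s[i,j] = (1/(n-1)) · Σ_k (x_{k,i} - mean_i) · (x_{k,j} - mean_j), with n-1 = 4:
  s[X,X] = ((-2.6)·(-2.6) + (-0.6)·(-0.6) + (4.4)·(4.4) + (-0.6)·(-0.6) + (-0.6)·(-0.6)) / 4 = 27.2/4 = 6.8
  s[X,Y] = ((-2.6)·(-3) + (-0.6)·(2) + (4.4)·(2) + (-0.6)·(2) + (-0.6)·(-3)) / 4 = 16/4 = 4
  s[Y,Y] = ((-3)·(-3) + (2)·(2) + (2)·(2) + (2)·(2) + (-3)·(-3)) / 4 = 30/4 = 7.5
  Sample standard deviations s_i = √(s[i,i]):
  s(X) = √(6.8) = 2.6077
  s(Y) = √(7.5) = 2.7386

Step 3 — r_{ij} = s_{ij} / (s_i · s_j):
  r[X,X] = 1 (diagonal).
  r[X,Y] = 4 / (2.6077 · 2.7386) = 4 / 7.1414 = 0.5601
  r[Y,Y] = 1 (diagonal).

R is symmetric with unit diagonal. Assembling:

R = [[1, 0.5601],
 [0.5601, 1]]


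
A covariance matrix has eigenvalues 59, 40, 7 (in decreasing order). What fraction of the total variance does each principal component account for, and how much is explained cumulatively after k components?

Step 1 — total variance = trace(Sigma) = Σ λ_i = 59 + 40 + 7 = 106.

Step 2 — fraction explained by component i = λ_i / Σ λ:
  PC1: 59/106 = 0.5566
  PC2: 40/106 = 0.3774
  PC3: 7/106 = 0.066

Step 3 — cumulative fraction after k components = (λ_1 + ... + λ_k) / Σ λ:
  k = 1: 59/106 = 0.5566
  k = 2: (59 + 40)/106 = 99/106 = 0.934
  k = 3: (59 + 40 + 7)/106 = 106/106 = 1

Summary (fraction, with percent):

explained: PC1 0.5566 (55.66%), PC2 0.3774 (37.74%), PC3 0.066 (6.6%);  cumulative: 0.5566, 0.934, 1


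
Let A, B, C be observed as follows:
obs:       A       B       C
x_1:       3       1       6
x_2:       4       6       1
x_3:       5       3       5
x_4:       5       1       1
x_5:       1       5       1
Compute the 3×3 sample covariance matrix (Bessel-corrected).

Step 1 — column means:
  mean(A) = (3 + 4 + 5 + 5 + 1) / 5 = 18/5 = 3.6
  mean(B) = (1 + 6 + 3 + 1 + 5) / 5 = 16/5 = 3.2
  mean(C) = (6 + 1 + 5 + 1 + 1) / 5 = 14/5 = 2.8

Step 2 — sample covariance S[i,j] = (1/(n-1)) · Σ_k (x_{k,i} - mean_i) · (x_{k,j} - mean_j), with n-1 = 4.
  S[A,A] = ((-0.6)·(-0.6) + (0.4)·(0.4) + (1.4)·(1.4) + (1.4)·(1.4) + (-2.6)·(-2.6)) / 4 = 11.2/4 = 2.8
  S[A,B] = ((-0.6)·(-2.2) + (0.4)·(2.8) + (1.4)·(-0.2) + (1.4)·(-2.2) + (-2.6)·(1.8)) / 4 = -5.6/4 = -1.4
  S[A,C] = ((-0.6)·(3.2) + (0.4)·(-1.8) + (1.4)·(2.2) + (1.4)·(-1.8) + (-2.6)·(-1.8)) / 4 = 2.6/4 = 0.65
  S[B,B] = ((-2.2)·(-2.2) + (2.8)·(2.8) + (-0.2)·(-0.2) + (-2.2)·(-2.2) + (1.8)·(1.8)) / 4 = 20.8/4 = 5.2
  S[B,C] = ((-2.2)·(3.2) + (2.8)·(-1.8) + (-0.2)·(2.2) + (-2.2)·(-1.8) + (1.8)·(-1.8)) / 4 = -11.8/4 = -2.95
  S[C,C] = ((3.2)·(3.2) + (-1.8)·(-1.8) + (2.2)·(2.2) + (-1.8)·(-1.8) + (-1.8)·(-1.8)) / 4 = 24.8/4 = 6.2

S is symmetric (S[j,i] = S[i,j]). Assembling:

S = [[2.8, -1.4, 0.65],
 [-1.4, 5.2, -2.95],
 [0.65, -2.95, 6.2]]


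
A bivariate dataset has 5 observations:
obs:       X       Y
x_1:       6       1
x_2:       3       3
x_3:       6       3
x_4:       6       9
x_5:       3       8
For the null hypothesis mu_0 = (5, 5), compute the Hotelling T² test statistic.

Step 1 — sample mean vector:
  mean(X) = (6 + 3 + 6 + 6 + 3) / 5 = 24/5 = 4.8
  mean(Y) = (1 + 3 + 3 + 9 + 8) / 5 = 24/5 = 4.8
  x̄ = (4.8, 4.8),  deviation x̄ - mu_0 = (4.8, 4.8) - (5, 5) = (-0.2, -0.2).

Step 2 — sample covariance matrix, S[i,j] = (1/(n-1)) · Σ_k (x_{k,i} - mean_i) · (x_{k,j} - mean_j), divisor n-1 = 4:
  S[X,X] = ((1.2)·(1.2) + (-1.8)·(-1.8) + (1.2)·(1.2) + (1.2)·(1.2) + (-1.8)·(-1.8)) / 4 = 10.8/4 = 2.7
  S[X,Y] = ((1.2)·(-3.8) + (-1.8)·(-1.8) + (1.2)·(-1.8) + (1.2)·(4.2) + (-1.8)·(3.2)) / 4 = -4.2/4 = -1.05
  S[Y,Y] = ((-3.8)·(-3.8) + (-1.8)·(-1.8) + (-1.8)·(-1.8) + (4.2)·(4.2) + (3.2)·(3.2)) / 4 = 48.8/4 = 12.2
  S = [[2.7, -1.05],
 [-1.05, 12.2]].

Step 3 — invert S. det(S) = 2.7·12.2 - (-1.05)² = 31.8375.
  S^{-1} = (1/det) · [[d, -b], [-b, a]] = [[0.3832, 0.033],
 [0.033, 0.0848]].

Step 4 — quadratic form (x̄ - mu_0)^T · S^{-1} · (x̄ - mu_0):
  S^{-1} · (x̄ - mu_0) = (-0.0832, -0.0236),
  (x̄ - mu_0)^T · [...] = (-0.2)·(-0.0832) + (-0.2)·(-0.0236) = 0.0214.

Step 5 — scale by n: T² = 5 · 0.0214 = 0.1068.

T² ≈ 0.1068


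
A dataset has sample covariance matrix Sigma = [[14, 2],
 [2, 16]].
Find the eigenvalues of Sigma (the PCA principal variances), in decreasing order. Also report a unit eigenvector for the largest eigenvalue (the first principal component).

Step 1 — characteristic polynomial of 2×2 Sigma:
  det(Sigma - λI) = λ² - trace · λ + det = 0.
  trace = 14 + 16 = 30, det = 14·16 - (2)² = 220.
Step 2 — discriminant:
  Δ = trace² - 4·det = 900 - 880 = 20.
Step 3 — eigenvalues:
  λ = (trace ± √Δ)/2 = (30 ± 4.4721)/2,
  λ_1 = 17.2361,  λ_2 = 12.7639.

Step 4 — unit eigenvector for λ_1: solve (Sigma - λ_1 I)v = 0. First row:
  (14 - 17.2361)·v_x + (2)·v_y = 0, i.e. (-3.2361)·v_x + (2)·v_y = 0,
  so v ∝ (b, λ_1 - a) = (2, 3.2361) = u.
  ||u|| = √((2)² + (3.2361)²) = √(14.4721) ≈ 3.8042,
  v_1 = u/||u|| ≈ (0.5257, 0.8507) (||v_1|| = 1).

λ_1 = 17.2361,  λ_2 = 12.7639;  v_1 ≈ (0.5257, 0.8507)


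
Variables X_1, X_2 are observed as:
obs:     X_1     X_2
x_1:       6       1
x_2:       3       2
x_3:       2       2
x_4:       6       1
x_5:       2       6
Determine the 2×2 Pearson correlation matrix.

Step 1 — column means:
  mean(X_1) = (6 + 3 + 2 + 6 + 2) / 5 = 19/5 = 3.8
  mean(X_2) = (1 + 2 + 2 + 1 + 6) / 5 = 12/5 = 2.4

Step 2 — sample variances and covariances s[i,j] = (1/(n-1)) · Σ_k (x_{k,i} - mean_i) · (x_{k,j} - mean_j), with n-1 = 4:
  s[X_1,X_1] = ((2.2)·(2.2) + (-0.8)·(-0.8) + (-1.8)·(-1.8) + (2.2)·(2.2) + (-1.8)·(-1.8)) / 4 = 16.8/4 = 4.2
  s[X_1,X_2] = ((2.2)·(-1.4) + (-0.8)·(-0.4) + (-1.8)·(-0.4) + (2.2)·(-1.4) + (-1.8)·(3.6)) / 4 = -11.6/4 = -2.9
  s[X_2,X_2] = ((-1.4)·(-1.4) + (-0.4)·(-0.4) + (-0.4)·(-0.4) + (-1.4)·(-1.4) + (3.6)·(3.6)) / 4 = 17.2/4 = 4.3
  Sample standard deviations s_i = √(s[i,i]):
  s(X_1) = √(4.2) = 2.0494
  s(X_2) = √(4.3) = 2.0736

Step 3 — r_{ij} = s_{ij} / (s_i · s_j):
  r[X_1,X_1] = 1 (diagonal).
  r[X_1,X_2] = -2.9 / (2.0494 · 2.0736) = -2.9 / 4.2497 = -0.6824
  r[X_2,X_2] = 1 (diagonal).

R is symmetric with unit diagonal. Assembling:

R = [[1, -0.6824],
 [-0.6824, 1]]


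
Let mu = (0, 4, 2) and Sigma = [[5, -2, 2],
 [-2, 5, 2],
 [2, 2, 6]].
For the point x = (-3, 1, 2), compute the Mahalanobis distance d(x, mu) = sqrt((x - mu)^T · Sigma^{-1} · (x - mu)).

Step 1 — centre the observation: (x - mu) = (-3, -3, 0).

Step 2 — invert Sigma (cofactor / det for 3×3, or solve directly):
  Sigma^{-1} = [[0.3714, 0.2286, -0.2],
 [0.2286, 0.3714, -0.2],
 [-0.2, -0.2, 0.3]].

Step 3 — form the quadratic (x - mu)^T · Sigma^{-1} · (x - mu):
  Sigma^{-1} · (x - mu) = (-1.8, -1.8, 1.2).
  (x - mu)^T · [Sigma^{-1} · (x - mu)] = (-3)·(-1.8) + (-3)·(-1.8) + (0)·(1.2) = 10.8.

Step 4 — take square root: d = √(10.8) ≈ 3.2863.

d(x, mu) = √(10.8) ≈ 3.2863


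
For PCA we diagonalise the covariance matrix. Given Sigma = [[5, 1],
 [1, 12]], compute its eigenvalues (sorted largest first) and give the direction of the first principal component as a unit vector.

Step 1 — characteristic polynomial of 2×2 Sigma:
  det(Sigma - λI) = λ² - trace · λ + det = 0.
  trace = 5 + 12 = 17, det = 5·12 - (1)² = 59.
Step 2 — discriminant:
  Δ = trace² - 4·det = 289 - 236 = 53.
Step 3 — eigenvalues:
  λ = (trace ± √Δ)/2 = (17 ± 7.2801)/2,
  λ_1 = 12.1401,  λ_2 = 4.8599.

Step 4 — unit eigenvector for λ_1: solve (Sigma - λ_1 I)v = 0. First row:
  (5 - 12.1401)·v_x + (1)·v_y = 0, i.e. (-7.1401)·v_x + (1)·v_y = 0,
  so v ∝ (b, λ_1 - a) = (1, 7.1401) = u.
  ||u|| = √((1)² + (7.1401)²) = √(51.9804) ≈ 7.2097,
  v_1 = u/||u|| ≈ (0.1387, 0.9903) (||v_1|| = 1).

λ_1 = 12.1401,  λ_2 = 4.8599;  v_1 ≈ (0.1387, 0.9903)


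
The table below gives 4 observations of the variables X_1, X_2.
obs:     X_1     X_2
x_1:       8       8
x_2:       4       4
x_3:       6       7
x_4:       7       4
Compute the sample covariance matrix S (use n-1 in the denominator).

Step 1 — column means:
  mean(X_1) = (8 + 4 + 6 + 7) / 4 = 25/4 = 6.25
  mean(X_2) = (8 + 4 + 7 + 4) / 4 = 23/4 = 5.75

Step 2 — sample covariance S[i,j] = (1/(n-1)) · Σ_k (x_{k,i} - mean_i) · (x_{k,j} - mean_j), with n-1 = 3.
  S[X_1,X_1] = ((1.75)·(1.75) + (-2.25)·(-2.25) + (-0.25)·(-0.25) + (0.75)·(0.75)) / 3 = 8.75/3 = 2.9167
  S[X_1,X_2] = ((1.75)·(2.25) + (-2.25)·(-1.75) + (-0.25)·(1.25) + (0.75)·(-1.75)) / 3 = 6.25/3 = 2.0833
  S[X_2,X_2] = ((2.25)·(2.25) + (-1.75)·(-1.75) + (1.25)·(1.25) + (-1.75)·(-1.75)) / 3 = 12.75/3 = 4.25

S is symmetric (S[j,i] = S[i,j]). Assembling:

S = [[2.9167, 2.0833],
 [2.0833, 4.25]]


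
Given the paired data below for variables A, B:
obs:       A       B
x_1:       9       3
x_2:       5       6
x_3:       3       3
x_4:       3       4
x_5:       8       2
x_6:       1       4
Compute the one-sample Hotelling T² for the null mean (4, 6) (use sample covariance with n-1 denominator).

Step 1 — sample mean vector:
  mean(A) = (9 + 5 + 3 + 3 + 8 + 1) / 6 = 29/6 = 4.8333
  mean(B) = (3 + 6 + 3 + 4 + 2 + 4) / 6 = 22/6 = 3.6667
  x̄ = (4.8333, 3.6667),  deviation x̄ - mu_0 = (4.8333, 3.6667) - (4, 6) = (0.8333, -2.3333).

Step 2 — sample covariance matrix, S[i,j] = (1/(n-1)) · Σ_k (x_{k,i} - mean_i) · (x_{k,j} - mean_j), divisor n-1 = 5:
  S[A,A] = ((4.1667)·(4.1667) + (0.1667)·(0.1667) + (-1.8333)·(-1.8333) + (-1.8333)·(-1.8333) + (3.1667)·(3.1667) + (-3.8333)·(-3.8333)) / 5 = 48.8333/5 = 9.7667
  S[A,B] = ((4.1667)·(-0.6667) + (0.1667)·(2.3333) + (-1.8333)·(-0.6667) + (-1.8333)·(0.3333) + (3.1667)·(-1.6667) + (-3.8333)·(0.3333)) / 5 = -8.3333/5 = -1.6667
  S[B,B] = ((-0.6667)·(-0.6667) + (2.3333)·(2.3333) + (-0.6667)·(-0.6667) + (0.3333)·(0.3333) + (-1.6667)·(-1.6667) + (0.3333)·(0.3333)) / 5 = 9.3333/5 = 1.8667
  S = [[9.7667, -1.6667],
 [-1.6667, 1.8667]].

Step 3 — invert S. det(S) = 9.7667·1.8667 - (-1.6667)² = 15.4533.
  S^{-1} = (1/det) · [[d, -b], [-b, a]] = [[0.1208, 0.1079],
 [0.1079, 0.632]].

Step 4 — quadratic form (x̄ - mu_0)^T · S^{-1} · (x̄ - mu_0):
  S^{-1} · (x̄ - mu_0) = (-0.151, -1.3848),
  (x̄ - mu_0)^T · [...] = (0.8333)·(-0.151) + (-2.3333)·(-1.3848) = 3.1054.

Step 5 — scale by n: T² = 6 · 3.1054 = 18.6324.

T² ≈ 18.6324
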